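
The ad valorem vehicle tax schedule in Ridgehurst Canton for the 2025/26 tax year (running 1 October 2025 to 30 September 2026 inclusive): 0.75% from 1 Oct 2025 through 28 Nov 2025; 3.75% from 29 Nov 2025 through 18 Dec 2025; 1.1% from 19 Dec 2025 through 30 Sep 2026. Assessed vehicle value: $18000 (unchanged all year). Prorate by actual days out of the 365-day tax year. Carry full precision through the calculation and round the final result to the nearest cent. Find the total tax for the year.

1 Oct – 28 Nov 2025: 59 days at 0.75% → $18000 × 0.75% × 59/365 = $21.8219
29 Nov – 18 Dec 2025: 20 days at 3.75% → $18000 × 3.75% × 20/365 = $36.9863
19 Dec 2025 – 30 Sep 2026: 286 days at 1.1% → $18000 × 1.1% × 286/365 = $155.1452
Total = $213.9534

$213.95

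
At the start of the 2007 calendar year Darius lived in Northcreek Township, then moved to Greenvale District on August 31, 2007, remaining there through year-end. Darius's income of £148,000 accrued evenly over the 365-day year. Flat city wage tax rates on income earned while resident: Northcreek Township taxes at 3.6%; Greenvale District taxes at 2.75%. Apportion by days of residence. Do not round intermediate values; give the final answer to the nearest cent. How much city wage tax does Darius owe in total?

Northcreek Township, January 1 – August 30, 2007: 242 days → £148,000 × 3.6% × 242/365 = £3,532.5370
Greenvale District, August 31 – December 31, 2007: 123 days → £148,000 × 2.75% × 123/365 = £1,371.5342
Total = £4,904.0712

£4,904.07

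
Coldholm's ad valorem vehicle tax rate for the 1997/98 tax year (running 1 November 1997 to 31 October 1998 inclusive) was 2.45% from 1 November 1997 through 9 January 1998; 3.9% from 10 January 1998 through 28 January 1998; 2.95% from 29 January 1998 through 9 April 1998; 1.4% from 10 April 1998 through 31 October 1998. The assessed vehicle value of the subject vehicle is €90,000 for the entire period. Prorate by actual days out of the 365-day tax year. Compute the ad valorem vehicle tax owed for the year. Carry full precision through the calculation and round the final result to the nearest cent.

€1,829.71

1 November 1997 – 9 January 1998: 70 days at 2.45% → €90,000 × 2.45% × 70/365 = €422.8767
10 January – 28 January 1998: 19 days at 3.9% → €90,000 × 3.9% × 19/365 = €182.7123
29 January – 9 April 1998: 71 days at 2.95% → €90,000 × 2.95% × 71/365 = €516.4521
10 April – 31 October 1998: 205 days at 1.4% → €90,000 × 1.4% × 205/365 = €707.6712
Total = €1,829.7123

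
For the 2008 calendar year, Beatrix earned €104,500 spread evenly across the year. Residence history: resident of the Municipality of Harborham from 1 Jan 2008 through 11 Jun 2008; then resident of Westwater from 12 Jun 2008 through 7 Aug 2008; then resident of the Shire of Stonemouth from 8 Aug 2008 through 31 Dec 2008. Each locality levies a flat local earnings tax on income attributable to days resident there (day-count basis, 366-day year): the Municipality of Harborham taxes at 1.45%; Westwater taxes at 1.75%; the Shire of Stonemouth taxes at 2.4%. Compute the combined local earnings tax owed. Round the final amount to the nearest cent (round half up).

The Municipality of Harborham, 1 Jan – 11 Jun 2008: 163 days → €104,500 × 1.45% × 163/366 = €674.8245
Westwater, 12 Jun – 7 Aug 2008: 57 days → €104,500 × 1.75% × 57/366 = €284.8053
The Shire of Stonemouth, 8 Aug – 31 Dec 2008: 146 days → €104,500 × 2.4% × 146/366 = €1,000.4590
Total = €1,960.0888

€1,960.09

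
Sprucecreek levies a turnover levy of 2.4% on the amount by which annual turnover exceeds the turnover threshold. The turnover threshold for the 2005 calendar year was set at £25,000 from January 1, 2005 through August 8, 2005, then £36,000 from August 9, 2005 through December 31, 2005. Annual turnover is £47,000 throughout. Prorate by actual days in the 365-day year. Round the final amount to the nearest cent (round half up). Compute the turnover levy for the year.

£423.12

January 1 – August 8, 2005: 220 days, exemption £25,000 → (£47,000 − £25,000) × 2.4% × 220/365 = £318.2466
August 9 – December 31, 2005: 145 days, exemption £36,000 → (£47,000 − £36,000) × 2.4% × 145/365 = £104.8767
Total = £423.1233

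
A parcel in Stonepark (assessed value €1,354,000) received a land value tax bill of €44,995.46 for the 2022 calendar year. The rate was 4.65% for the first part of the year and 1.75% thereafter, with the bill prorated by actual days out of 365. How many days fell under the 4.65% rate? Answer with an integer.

Let d = days at the first rate; then 365 − d days at the second rate.
€1,354,000 × [4.65%·d + 1.75%·(365−d)] / 365 = €44,995.46
Solving gives d = 198, so the new rate took effect on July 18, 2022.

198 days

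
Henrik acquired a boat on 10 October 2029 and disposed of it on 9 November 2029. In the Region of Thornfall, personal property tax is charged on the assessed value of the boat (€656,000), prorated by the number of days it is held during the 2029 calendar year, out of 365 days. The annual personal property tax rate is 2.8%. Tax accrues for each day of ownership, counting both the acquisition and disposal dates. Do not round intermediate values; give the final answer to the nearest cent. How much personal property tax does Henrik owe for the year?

€1,560.02

Days held (10 October – 9 November 2029): 31 out of 365
Tax = €656,000 × 2.8% × 31/365 = €1,560.0219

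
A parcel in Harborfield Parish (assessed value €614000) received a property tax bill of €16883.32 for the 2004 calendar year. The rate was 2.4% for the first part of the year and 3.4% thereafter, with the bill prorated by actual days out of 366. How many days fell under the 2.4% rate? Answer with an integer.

238 days

Let d = days at the first rate; then 366 − d days at the second rate.
€614000 × [2.4%·d + 3.4%·(366−d)] / 366 = €16883.32
Solving gives d = 238, so the new rate took effect on August 26, 2004.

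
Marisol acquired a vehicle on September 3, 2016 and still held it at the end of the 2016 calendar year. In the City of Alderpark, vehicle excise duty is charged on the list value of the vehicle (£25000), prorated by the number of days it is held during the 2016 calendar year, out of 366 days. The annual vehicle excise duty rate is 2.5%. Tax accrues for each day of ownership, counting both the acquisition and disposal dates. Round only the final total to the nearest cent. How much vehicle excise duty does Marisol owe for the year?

£204.92

Days held (September 3 – December 31, 2016): 120 out of 366
Tax = £25000 × 2.5% × 120/366 = £204.9180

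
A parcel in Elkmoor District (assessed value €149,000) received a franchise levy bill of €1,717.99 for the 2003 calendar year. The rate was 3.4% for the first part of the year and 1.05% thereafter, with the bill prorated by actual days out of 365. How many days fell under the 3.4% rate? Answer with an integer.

Let d = days at the first rate; then 365 − d days at the second rate.
€149,000 × [3.4%·d + 1.05%·(365−d)] / 365 = €1,717.99
Solving gives d = 16, so the new rate took effect on 17 January 2003.

16 days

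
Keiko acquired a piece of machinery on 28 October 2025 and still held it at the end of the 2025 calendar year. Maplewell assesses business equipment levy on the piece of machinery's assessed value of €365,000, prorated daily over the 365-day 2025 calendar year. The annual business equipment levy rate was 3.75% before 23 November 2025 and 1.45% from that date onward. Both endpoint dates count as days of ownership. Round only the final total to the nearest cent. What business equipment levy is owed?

€1,540.50

28 October – 22 November 2025: 26 days at 3.75% → €365,000 × 3.75% × 26/365 = €975.0000
23 November – 31 December 2025: 39 days at 1.45% → €365,000 × 1.45% × 39/365 = €565.5000
Total = €1,540.5000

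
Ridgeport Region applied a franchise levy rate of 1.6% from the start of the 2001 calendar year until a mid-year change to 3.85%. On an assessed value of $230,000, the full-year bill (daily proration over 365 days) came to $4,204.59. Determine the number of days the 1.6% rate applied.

Let d = days at the first rate; then 365 − d days at the second rate.
$230,000 × [1.6%·d + 3.85%·(365−d)] / 365 = $4,204.59
Solving gives d = 328, so the new rate took effect on 25 Nov 2001.

328 days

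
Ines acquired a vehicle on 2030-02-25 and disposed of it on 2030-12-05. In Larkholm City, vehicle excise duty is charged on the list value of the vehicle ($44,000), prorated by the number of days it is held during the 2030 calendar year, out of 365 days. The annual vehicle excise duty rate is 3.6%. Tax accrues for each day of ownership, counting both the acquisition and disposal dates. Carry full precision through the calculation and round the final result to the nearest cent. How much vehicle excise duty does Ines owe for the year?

$1,232.48

Days held (2030-02-25 to 2030-12-05): 284 out of 365
Tax = $44,000 × 3.6% × 284/365 = $1,232.4822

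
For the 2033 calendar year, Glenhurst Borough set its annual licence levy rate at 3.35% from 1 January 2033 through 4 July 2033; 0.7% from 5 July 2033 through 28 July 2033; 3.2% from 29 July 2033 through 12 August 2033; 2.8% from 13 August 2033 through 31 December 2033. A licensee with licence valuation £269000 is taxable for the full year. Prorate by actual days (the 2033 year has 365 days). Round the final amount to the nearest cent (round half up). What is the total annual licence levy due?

£7954.66

1 January – 4 July 2033: 185 days at 3.35% → £269000 × 3.35% × 185/365 = £4567.4726
5 July – 28 July 2033: 24 days at 0.7% → £269000 × 0.7% × 24/365 = £123.8137
29 July – 12 August 2033: 15 days at 3.2% → £269000 × 3.2% × 15/365 = £353.7534
13 August – 31 December 2033: 141 days at 2.8% → £269000 × 2.8% × 141/365 = £2909.6219
Total = £7954.6616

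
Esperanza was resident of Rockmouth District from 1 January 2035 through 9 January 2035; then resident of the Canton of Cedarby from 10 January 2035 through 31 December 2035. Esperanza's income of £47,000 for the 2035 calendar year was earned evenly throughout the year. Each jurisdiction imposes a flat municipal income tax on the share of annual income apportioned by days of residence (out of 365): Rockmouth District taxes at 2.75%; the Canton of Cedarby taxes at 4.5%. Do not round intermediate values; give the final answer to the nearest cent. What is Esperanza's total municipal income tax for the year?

£2,094.72

Rockmouth District, 1 January – 9 January 2035: 9 days → £47,000 × 2.75% × 9/365 = £31.8699
The Canton of Cedarby, 10 January – 31 December 2035: 356 days → £47,000 × 4.5% × 356/365 = £2,062.8493
Total = £2,094.7192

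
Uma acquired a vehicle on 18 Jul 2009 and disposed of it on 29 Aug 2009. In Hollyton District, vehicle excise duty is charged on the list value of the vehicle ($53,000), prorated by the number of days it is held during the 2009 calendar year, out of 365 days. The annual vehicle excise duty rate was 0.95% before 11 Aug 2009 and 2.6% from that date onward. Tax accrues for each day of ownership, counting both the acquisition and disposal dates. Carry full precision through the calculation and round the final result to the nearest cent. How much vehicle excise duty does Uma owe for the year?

18 Jul – 10 Aug 2009: 24 days at 0.95% → $53,000 × 0.95% × 24/365 = $33.1068
11 Aug – 29 Aug 2009: 19 days at 2.6% → $53,000 × 2.6% × 19/365 = $71.7315
Total = $104.8384

$104.84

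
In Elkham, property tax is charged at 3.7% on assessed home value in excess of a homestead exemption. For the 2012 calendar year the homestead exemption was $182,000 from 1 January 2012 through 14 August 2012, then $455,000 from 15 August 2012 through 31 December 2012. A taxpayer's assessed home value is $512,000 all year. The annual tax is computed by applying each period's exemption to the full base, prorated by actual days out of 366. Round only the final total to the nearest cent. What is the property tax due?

$8,373.83

1 January – 14 August 2012: 227 days, exemption $182,000 → ($512,000 − $182,000) × 3.7% × 227/366 = $7,572.8689
15 August – 31 December 2012: 139 days, exemption $455,000 → ($512,000 − $455,000) × 3.7% × 139/366 = $800.9590
Total = $8,373.8279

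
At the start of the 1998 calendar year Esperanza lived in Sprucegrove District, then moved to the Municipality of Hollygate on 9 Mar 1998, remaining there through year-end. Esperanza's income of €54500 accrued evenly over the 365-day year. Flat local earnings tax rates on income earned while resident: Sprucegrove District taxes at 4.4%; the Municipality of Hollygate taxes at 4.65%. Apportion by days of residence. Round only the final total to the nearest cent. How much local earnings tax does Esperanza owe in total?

Sprucegrove District, 1 Jan – 8 Mar 1998: 67 days → €54500 × 4.4% × 67/365 = €440.1808
The Municipality of Hollygate, 9 Mar – 31 Dec 1998: 298 days → €54500 × 4.65% × 298/365 = €2069.0589
Total = €2509.2397

€2509.24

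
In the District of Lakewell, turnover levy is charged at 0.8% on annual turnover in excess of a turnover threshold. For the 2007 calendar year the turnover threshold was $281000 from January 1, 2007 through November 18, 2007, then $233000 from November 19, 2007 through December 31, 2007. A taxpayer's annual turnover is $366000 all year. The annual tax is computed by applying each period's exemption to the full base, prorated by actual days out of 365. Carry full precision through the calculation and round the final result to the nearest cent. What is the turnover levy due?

January 1 – November 18, 2007: 322 days, exemption $281000 → ($366000 − $281000) × 0.8% × 322/365 = $599.8904
November 19 – December 31, 2007: 43 days, exemption $233000 → ($366000 − $233000) × 0.8% × 43/365 = $125.3479
Total = $725.2384

$725.24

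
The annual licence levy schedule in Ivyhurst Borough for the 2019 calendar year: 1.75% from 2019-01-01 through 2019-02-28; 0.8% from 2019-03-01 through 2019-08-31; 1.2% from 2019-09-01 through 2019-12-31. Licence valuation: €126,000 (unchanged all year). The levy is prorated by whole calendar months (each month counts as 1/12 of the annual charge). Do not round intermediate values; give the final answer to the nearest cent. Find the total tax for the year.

2019-01-01 to 2019-02-28: 2 months at 1.75% → €126,000 × 1.75% × 2/12 = €367.5000
2019-03-01 to 2019-08-31: 6 months at 0.8% → €126,000 × 0.8% × 6/12 = €504.0000
2019-09-01 to 2019-12-31: 4 months at 1.2% → €126,000 × 1.2% × 4/12 = €504.0000
Total = €1,375.5000

€1,375.50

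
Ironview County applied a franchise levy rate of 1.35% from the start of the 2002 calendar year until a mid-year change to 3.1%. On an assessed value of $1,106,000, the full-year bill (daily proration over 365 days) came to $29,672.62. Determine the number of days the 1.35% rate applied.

87 days

Let d = days at the first rate; then 365 − d days at the second rate.
$1,106,000 × [1.35%·d + 3.1%·(365−d)] / 365 = $29,672.62
Solving gives d = 87, so the new rate took effect on 29 Mar 2002.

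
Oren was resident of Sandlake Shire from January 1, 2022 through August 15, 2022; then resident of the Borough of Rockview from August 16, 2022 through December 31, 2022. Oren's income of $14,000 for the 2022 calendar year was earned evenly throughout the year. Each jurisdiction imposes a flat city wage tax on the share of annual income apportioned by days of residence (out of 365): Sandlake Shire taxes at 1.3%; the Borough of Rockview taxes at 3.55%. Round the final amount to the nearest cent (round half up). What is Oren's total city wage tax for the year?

Sandlake Shire, January 1 – August 15, 2022: 227 days → $14,000 × 1.3% × 227/365 = $113.1890
The Borough of Rockview, August 16 – December 31, 2022: 138 days → $14,000 × 3.55% × 138/365 = $187.9068
Total = $301.0959

$301.10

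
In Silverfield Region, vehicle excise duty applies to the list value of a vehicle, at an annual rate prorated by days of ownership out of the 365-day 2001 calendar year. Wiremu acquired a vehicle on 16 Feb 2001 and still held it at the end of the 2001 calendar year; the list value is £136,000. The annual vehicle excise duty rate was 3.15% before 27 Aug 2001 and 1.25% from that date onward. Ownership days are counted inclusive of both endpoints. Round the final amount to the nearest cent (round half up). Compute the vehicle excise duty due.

16 Feb – 26 Aug 2001: 192 days at 3.15% → £136,000 × 3.15% × 192/365 = £2,253.5014
27 Aug – 31 Dec 2001: 127 days at 1.25% → £136,000 × 1.25% × 127/365 = £591.5068
Total = £2,845.0082

£2,845.01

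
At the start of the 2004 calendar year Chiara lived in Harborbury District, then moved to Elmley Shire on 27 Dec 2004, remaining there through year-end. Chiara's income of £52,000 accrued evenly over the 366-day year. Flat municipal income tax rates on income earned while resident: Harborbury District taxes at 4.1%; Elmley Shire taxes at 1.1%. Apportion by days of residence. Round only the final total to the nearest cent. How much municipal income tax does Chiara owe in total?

£2,110.69

Harborbury District, 1 Jan – 26 Dec 2004: 361 days → £52,000 × 4.1% × 361/366 = £2,102.8743
Elmley Shire, 27 Dec – 31 Dec 2004: 5 days → £52,000 × 1.1% × 5/366 = £7.8142
Total = £2,110.6885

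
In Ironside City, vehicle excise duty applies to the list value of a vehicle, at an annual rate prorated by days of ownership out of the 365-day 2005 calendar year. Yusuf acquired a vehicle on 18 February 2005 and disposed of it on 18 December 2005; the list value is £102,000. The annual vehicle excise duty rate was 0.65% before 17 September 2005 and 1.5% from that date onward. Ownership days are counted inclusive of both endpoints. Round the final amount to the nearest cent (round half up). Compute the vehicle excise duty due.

£773.10

18 February – 16 September 2005: 211 days at 0.65% → £102,000 × 0.65% × 211/365 = £383.2685
17 September – 18 December 2005: 93 days at 1.5% → £102,000 × 1.5% × 93/365 = £389.8356
Total = £773.1041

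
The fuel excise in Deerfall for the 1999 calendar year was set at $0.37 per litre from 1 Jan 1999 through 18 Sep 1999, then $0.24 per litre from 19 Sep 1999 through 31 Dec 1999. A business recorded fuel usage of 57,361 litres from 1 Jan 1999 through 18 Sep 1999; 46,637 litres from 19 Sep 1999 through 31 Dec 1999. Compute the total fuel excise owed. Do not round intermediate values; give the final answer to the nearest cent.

1 Jan – 18 Sep 1999: 57,361 litres at $0.37/litre → $21223.57
19 Sep – 31 Dec 1999: 46,637 litres at $0.24/litre → $11192.88

$32416.45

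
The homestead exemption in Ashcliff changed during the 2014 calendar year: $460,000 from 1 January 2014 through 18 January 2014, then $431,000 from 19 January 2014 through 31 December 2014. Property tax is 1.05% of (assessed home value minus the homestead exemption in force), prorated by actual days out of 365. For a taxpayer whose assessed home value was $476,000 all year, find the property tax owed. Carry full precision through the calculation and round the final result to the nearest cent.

$457.48

1 January – 18 January 2014: 18 days, exemption $460,000 → ($476,000 − $460,000) × 1.05% × 18/365 = $8.2849
19 January – 31 December 2014: 347 days, exemption $431,000 → ($476,000 − $431,000) × 1.05% × 347/365 = $449.1986
Total = $457.4836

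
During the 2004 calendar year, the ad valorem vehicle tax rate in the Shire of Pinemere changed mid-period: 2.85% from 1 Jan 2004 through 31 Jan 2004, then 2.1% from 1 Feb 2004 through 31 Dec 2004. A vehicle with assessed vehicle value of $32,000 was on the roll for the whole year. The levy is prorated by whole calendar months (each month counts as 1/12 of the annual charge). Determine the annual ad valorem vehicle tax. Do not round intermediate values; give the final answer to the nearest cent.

1 Jan – 31 Jan 2004: 1 month at 2.85% → $32,000 × 2.85% × 1/12 = $76.0000
1 Feb – 31 Dec 2004: 11 months at 2.1% → $32,000 × 2.1% × 11/12 = $616.0000
Total = $692.0000

$692.00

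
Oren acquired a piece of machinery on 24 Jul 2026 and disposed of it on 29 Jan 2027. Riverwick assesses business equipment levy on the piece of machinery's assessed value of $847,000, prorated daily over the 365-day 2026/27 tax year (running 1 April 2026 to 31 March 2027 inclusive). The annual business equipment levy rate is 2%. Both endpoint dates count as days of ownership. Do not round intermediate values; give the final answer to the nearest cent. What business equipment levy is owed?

$8,818.08

Days held (24 Jul 2026 – 29 Jan 2027): 190 out of 365
Tax = $847,000 × 2% × 190/365 = $8,818.0822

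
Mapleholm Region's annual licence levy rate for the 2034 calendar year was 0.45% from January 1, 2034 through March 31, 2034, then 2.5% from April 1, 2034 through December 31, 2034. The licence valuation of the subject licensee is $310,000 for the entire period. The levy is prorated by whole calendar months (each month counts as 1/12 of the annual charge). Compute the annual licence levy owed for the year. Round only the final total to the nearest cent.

January 1 – March 31, 2034: 3 months at 0.45% → $310,000 × 0.45% × 3/12 = $348.7500
April 1 – December 31, 2034: 9 months at 2.5% → $310,000 × 2.5% × 9/12 = $5,812.5000
Total = $6,161.2500

$6,161.25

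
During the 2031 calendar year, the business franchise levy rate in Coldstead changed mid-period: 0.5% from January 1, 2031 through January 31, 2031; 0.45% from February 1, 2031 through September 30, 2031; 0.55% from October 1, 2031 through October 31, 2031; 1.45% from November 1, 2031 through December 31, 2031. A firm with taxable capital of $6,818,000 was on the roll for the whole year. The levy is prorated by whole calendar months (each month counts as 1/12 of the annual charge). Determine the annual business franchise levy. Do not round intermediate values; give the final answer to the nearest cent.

$42,896.58

January 1 – January 31, 2031: 1 month at 0.5% → $6,818,000 × 0.5% × 1/12 = $2,840.8333
February 1 – September 30, 2031: 8 months at 0.45% → $6,818,000 × 0.45% × 8/12 = $20,454.0000
October 1 – October 31, 2031: 1 month at 0.55% → $6,818,000 × 0.55% × 1/12 = $3,124.9167
November 1 – December 31, 2031: 2 months at 1.45% → $6,818,000 × 1.45% × 2/12 = $16,476.8333
Total = $42,896.5833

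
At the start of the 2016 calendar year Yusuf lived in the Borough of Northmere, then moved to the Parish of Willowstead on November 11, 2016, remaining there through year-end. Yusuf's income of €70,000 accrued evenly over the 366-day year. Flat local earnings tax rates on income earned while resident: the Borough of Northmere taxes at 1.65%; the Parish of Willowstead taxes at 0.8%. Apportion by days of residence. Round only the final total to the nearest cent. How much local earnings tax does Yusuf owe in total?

The Borough of Northmere, January 1 – November 10, 2016: 315 days → €70,000 × 1.65% × 315/366 = €994.0574
The Parish of Willowstead, November 11 – December 31, 2016: 51 days → €70,000 × 0.8% × 51/366 = €78.0328
Total = €1,072.0902

€1,072.09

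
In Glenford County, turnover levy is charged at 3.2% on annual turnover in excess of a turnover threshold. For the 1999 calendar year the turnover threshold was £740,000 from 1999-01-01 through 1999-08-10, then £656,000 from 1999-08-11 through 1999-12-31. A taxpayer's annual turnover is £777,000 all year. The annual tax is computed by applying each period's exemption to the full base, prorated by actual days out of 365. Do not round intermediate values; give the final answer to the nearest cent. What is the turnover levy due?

1999-01-01 to 1999-08-10: 222 days, exemption £740,000 → (£777,000 − £740,000) × 3.2% × 222/365 = £720.1315
1999-08-11 to 1999-12-31: 143 days, exemption £656,000 → (£777,000 − £656,000) × 3.2% × 143/365 = £1,516.9753
Total = £2,237.1068

£2,237.11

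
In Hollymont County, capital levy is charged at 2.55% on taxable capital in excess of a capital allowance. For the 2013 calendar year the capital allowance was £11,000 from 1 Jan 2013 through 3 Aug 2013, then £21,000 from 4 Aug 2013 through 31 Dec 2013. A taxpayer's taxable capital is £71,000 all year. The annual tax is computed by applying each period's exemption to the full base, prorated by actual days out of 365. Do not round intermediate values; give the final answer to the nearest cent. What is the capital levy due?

£1,425.21

1 Jan – 3 Aug 2013: 215 days, exemption £11,000 → (£71,000 − £11,000) × 2.55% × 215/365 = £901.2329
4 Aug – 31 Dec 2013: 150 days, exemption £21,000 → (£71,000 − £21,000) × 2.55% × 150/365 = £523.9726
Total = £1,425.2055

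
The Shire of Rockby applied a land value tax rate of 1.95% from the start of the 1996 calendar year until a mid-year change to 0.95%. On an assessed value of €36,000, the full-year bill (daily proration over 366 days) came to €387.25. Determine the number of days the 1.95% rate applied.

Let d = days at the first rate; then 366 − d days at the second rate.
€36,000 × [1.95%·d + 0.95%·(366−d)] / 366 = €387.25
Solving gives d = 46, so the new rate took effect on 16 Feb 1996.

46 days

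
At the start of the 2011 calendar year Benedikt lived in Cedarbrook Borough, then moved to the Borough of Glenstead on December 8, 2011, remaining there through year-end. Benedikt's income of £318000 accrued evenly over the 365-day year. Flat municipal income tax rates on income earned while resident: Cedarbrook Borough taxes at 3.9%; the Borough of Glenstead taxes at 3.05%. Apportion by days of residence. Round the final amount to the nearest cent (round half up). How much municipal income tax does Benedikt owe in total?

£12224.27

Cedarbrook Borough, January 1 – December 7, 2011: 341 days → £318000 × 3.9% × 341/365 = £11586.5260
The Borough of Glenstead, December 8 – December 31, 2011: 24 days → £318000 × 3.05% × 24/365 = £637.7425
Total = £12224.2685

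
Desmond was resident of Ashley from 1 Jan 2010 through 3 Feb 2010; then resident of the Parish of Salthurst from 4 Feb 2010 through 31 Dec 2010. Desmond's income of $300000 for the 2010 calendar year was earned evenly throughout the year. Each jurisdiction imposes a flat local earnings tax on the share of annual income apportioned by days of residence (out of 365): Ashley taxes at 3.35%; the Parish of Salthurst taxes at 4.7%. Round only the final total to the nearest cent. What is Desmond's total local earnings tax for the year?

$13722.74

Ashley, 1 Jan – 3 Feb 2010: 34 days → $300000 × 3.35% × 34/365 = $936.1644
The Parish of Salthurst, 4 Feb – 31 Dec 2010: 331 days → $300000 × 4.7% × 331/365 = $12786.5753
Total = $13722.7397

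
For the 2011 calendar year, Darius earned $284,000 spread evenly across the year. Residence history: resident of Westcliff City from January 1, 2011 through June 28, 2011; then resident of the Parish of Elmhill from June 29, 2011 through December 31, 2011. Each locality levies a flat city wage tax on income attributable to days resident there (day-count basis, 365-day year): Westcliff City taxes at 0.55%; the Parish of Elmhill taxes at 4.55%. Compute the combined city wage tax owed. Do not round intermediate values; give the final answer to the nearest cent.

Westcliff City, January 1 – June 28, 2011: 179 days → $284,000 × 0.55% × 179/365 = $766.0219
The Parish of Elmhill, June 29 – December 31, 2011: 186 days → $284,000 × 4.55% × 186/365 = $6,584.9096
Total = $7,350.9315

$7,350.93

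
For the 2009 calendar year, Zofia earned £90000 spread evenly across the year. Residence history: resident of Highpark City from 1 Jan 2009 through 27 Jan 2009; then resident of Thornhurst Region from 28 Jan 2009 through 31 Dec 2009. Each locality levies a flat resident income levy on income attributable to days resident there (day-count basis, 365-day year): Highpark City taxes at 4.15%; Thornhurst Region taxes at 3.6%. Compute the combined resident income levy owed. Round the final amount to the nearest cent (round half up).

£3276.62

Highpark City, 1 Jan – 27 Jan 2009: 27 days → £90000 × 4.15% × 27/365 = £276.2877
Thornhurst Region, 28 Jan – 31 Dec 2009: 338 days → £90000 × 3.6% × 338/365 = £3000.3288
Total = £3276.6164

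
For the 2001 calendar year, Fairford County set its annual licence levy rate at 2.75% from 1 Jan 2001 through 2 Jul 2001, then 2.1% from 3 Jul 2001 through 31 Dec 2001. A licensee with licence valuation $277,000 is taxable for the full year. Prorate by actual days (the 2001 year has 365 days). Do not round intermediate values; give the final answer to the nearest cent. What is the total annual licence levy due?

1 Jan – 2 Jul 2001: 183 days at 2.75% → $277,000 × 2.75% × 183/365 = $3,819.1849
3 Jul – 31 Dec 2001: 182 days at 2.1% → $277,000 × 2.1% × 182/365 = $2,900.5315
Total = $6,719.7164

$6,719.72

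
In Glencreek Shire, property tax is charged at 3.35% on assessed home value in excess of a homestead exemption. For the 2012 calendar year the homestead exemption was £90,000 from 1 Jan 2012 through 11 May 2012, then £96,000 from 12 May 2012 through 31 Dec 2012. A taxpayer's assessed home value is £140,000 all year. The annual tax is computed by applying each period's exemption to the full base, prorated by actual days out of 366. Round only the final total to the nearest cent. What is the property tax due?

£1,546.49

1 Jan – 11 May 2012: 132 days, exemption £90,000 → (£140,000 − £90,000) × 3.35% × 132/366 = £604.0984
12 May – 31 Dec 2012: 234 days, exemption £96,000 → (£140,000 − £96,000) × 3.35% × 234/366 = £942.3934
Total = £1,546.4918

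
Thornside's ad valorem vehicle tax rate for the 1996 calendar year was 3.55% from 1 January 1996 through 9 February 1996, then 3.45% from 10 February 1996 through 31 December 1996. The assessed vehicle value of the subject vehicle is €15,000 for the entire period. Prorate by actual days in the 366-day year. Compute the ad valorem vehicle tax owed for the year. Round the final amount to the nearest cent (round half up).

€519.14

1 January – 9 February 1996: 40 days at 3.55% → €15,000 × 3.55% × 40/366 = €58.1967
10 February – 31 December 1996: 326 days at 3.45% → €15,000 × 3.45% × 326/366 = €460.9426
Total = €519.1393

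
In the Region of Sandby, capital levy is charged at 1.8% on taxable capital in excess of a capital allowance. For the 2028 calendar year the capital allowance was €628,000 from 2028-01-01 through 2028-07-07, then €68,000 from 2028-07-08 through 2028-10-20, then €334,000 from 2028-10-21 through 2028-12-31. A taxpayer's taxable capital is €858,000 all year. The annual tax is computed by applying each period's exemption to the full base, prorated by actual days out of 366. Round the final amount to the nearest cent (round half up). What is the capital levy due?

2028-01-01 to 2028-07-07: 189 days, exemption €628,000 → (€858,000 − €628,000) × 1.8% × 189/366 = €2,137.8689
2028-07-08 to 2028-10-20: 105 days, exemption €68,000 → (€858,000 − €68,000) × 1.8% × 105/366 = €4,079.5082
2028-10-21 to 2028-12-31: 72 days, exemption €334,000 → (€858,000 − €334,000) × 1.8% × 72/366 = €1,855.4754
Total = €8,072.8525

€8,072.85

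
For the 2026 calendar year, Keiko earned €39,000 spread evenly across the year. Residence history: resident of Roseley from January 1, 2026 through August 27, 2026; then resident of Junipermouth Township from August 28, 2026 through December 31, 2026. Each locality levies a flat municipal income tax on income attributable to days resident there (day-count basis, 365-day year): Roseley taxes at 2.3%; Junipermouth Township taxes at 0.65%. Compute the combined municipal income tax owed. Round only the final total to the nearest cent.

Roseley, January 1 – August 27, 2026: 239 days → €39,000 × 2.3% × 239/365 = €587.3507
Junipermouth Township, August 28 – December 31, 2026: 126 days → €39,000 × 0.65% × 126/365 = €87.5096
Total = €674.8603

€674.86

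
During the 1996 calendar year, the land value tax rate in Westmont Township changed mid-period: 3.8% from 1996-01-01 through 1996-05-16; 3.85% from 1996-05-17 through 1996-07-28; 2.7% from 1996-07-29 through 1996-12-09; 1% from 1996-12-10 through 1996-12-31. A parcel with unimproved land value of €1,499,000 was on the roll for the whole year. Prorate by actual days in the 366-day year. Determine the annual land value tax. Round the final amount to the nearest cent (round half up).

1996-01-01 to 1996-05-16: 137 days at 3.8% → €1,499,000 × 3.8% × 137/366 = €21,321.8415
1996-05-17 to 1996-07-28: 73 days at 3.85% → €1,499,000 × 3.85% × 73/366 = €11,510.7637
1996-07-29 to 1996-12-09: 134 days at 2.7% → €1,499,000 × 2.7% × 134/366 = €14,817.9836
1996-12-10 to 1996-12-31: 22 days at 1% → €1,499,000 × 1% × 22/366 = €901.0383
Total = €48,551.6270

€48,551.63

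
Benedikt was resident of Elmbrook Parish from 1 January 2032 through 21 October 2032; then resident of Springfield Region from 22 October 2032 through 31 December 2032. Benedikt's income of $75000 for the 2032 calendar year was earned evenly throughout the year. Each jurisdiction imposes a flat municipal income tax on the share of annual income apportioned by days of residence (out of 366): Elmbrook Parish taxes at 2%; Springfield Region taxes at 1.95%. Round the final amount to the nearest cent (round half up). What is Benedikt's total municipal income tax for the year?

$1492.73

Elmbrook Parish, 1 January – 21 October 2032: 295 days → $75000 × 2% × 295/366 = $1209.0164
Springfield Region, 22 October – 31 December 2032: 71 days → $75000 × 1.95% × 71/366 = $283.7090
Total = $1492.7254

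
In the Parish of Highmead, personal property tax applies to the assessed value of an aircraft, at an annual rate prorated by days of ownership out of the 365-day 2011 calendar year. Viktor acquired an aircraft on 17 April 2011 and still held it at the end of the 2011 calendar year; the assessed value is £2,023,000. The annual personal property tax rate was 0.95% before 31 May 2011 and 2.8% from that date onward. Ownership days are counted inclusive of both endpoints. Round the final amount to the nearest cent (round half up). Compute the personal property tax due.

17 April – 30 May 2011: 44 days at 0.95% → £2,023,000 × 0.95% × 44/365 = £2,316.7507
31 May – 31 December 2011: 215 days at 2.8% → £2,023,000 × 2.8% × 215/365 = £33,365.6438
Total = £35,682.3945

£35,682.39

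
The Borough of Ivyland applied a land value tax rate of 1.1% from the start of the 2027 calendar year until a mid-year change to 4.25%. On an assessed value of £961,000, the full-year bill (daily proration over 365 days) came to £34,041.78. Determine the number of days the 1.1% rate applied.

Let d = days at the first rate; then 365 − d days at the second rate.
£961,000 × [1.1%·d + 4.25%·(365−d)] / 365 = £34,041.78
Solving gives d = 82, so the new rate took effect on March 24, 2027.

82 days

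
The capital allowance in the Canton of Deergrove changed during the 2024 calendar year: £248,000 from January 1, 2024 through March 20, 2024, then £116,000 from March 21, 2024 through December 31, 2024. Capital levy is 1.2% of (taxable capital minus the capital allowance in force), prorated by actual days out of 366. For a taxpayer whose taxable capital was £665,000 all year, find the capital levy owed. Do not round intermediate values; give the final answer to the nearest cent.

£6,241.77

January 1 – March 20, 2024: 80 days, exemption £248,000 → (£665,000 − £248,000) × 1.2% × 80/366 = £1,093.7705
March 21 – December 31, 2024: 286 days, exemption £116,000 → (£665,000 − £116,000) × 1.2% × 286/366 = £5,148.0000
Total = £6,241.7705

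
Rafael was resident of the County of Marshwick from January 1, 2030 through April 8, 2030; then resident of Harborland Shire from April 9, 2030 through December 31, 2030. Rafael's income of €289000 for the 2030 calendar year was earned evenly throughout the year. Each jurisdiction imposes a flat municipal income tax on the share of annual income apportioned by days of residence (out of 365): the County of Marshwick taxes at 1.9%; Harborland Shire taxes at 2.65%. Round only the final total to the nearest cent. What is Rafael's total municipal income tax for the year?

The County of Marshwick, January 1 – April 8, 2030: 98 days → €289000 × 1.9% × 98/365 = €1474.2959
Harborland Shire, April 9 – December 31, 2030: 267 days → €289000 × 2.65% × 267/365 = €5602.2452
Total = €7076.5411

€7076.54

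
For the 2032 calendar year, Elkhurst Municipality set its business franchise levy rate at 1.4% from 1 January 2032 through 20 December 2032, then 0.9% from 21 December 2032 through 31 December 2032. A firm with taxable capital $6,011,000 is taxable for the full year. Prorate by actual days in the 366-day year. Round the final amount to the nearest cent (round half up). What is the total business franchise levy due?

$83,250.71

1 January – 20 December 2032: 355 days at 1.4% → $6,011,000 × 1.4% × 355/366 = $81,624.7814
21 December – 31 December 2032: 11 days at 0.9% → $6,011,000 × 0.9% × 11/366 = $1,625.9262
Total = $83,250.7077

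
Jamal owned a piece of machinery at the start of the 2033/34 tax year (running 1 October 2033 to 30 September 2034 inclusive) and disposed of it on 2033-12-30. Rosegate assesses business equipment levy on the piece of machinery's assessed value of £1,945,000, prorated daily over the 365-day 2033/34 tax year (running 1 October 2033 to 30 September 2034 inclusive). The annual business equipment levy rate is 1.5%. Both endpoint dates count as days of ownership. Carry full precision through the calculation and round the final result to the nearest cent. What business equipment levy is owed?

£7,273.77

Days held (2033-10-01 to 2033-12-30): 91 out of 365
Tax = £1,945,000 × 1.5% × 91/365 = £7,273.7671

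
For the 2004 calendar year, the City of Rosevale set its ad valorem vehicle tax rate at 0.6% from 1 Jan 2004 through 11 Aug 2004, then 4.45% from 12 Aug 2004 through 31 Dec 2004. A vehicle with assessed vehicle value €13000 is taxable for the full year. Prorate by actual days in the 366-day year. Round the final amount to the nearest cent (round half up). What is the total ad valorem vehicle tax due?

€272.18

1 Jan – 11 Aug 2004: 224 days at 0.6% → €13000 × 0.6% × 224/366 = €47.7377
12 Aug – 31 Dec 2004: 142 days at 4.45% → €13000 × 4.45% × 142/366 = €224.4454
Total = €272.1831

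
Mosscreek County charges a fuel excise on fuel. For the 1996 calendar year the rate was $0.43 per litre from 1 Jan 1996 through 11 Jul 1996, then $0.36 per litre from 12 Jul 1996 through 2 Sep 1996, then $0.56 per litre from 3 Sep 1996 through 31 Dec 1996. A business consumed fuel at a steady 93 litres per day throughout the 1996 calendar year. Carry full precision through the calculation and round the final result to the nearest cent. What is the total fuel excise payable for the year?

1 Jan – 11 Jul 1996: 193 days × 93 litres/day = 17,949 litres at $0.43/litre → $7,718.07
12 Jul – 2 Sep 1996: 53 days × 93 litres/day = 4,929 litres at $0.36/litre → $1,774.44
3 Sep – 31 Dec 1996: 120 days × 93 litres/day = 11,160 litres at $0.56/litre → $6,249.60

$15,742.11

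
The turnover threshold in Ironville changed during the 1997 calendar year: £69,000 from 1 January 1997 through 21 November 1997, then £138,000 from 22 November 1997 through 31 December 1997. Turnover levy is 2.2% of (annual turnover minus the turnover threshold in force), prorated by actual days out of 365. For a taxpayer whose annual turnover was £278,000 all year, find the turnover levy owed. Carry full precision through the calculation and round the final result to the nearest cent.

1 January – 21 November 1997: 325 days, exemption £69,000 → (£278,000 − £69,000) × 2.2% × 325/365 = £4,094.1096
22 November – 31 December 1997: 40 days, exemption £138,000 → (£278,000 − £138,000) × 2.2% × 40/365 = £337.5342
Total = £4,431.6438

£4,431.64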